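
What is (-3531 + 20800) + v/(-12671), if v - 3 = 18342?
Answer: 218797154/12671 ≈ 17268.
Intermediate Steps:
v = 18345 (v = 3 + 18342 = 18345)
(-3531 + 20800) + v/(-12671) = (-3531 + 20800) + 18345/(-12671) = 17269 + 18345*(-1/12671) = 17269 - 18345/12671 = 218797154/12671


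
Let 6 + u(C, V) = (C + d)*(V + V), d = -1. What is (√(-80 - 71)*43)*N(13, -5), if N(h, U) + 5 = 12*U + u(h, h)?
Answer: 10363*I*√151 ≈ 1.2734e+5*I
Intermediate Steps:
u(C, V) = -6 + 2*V*(-1 + C) (u(C, V) = -6 + (C - 1)*(V + V) = -6 + (-1 + C)*(2*V) = -6 + 2*V*(-1 + C))
N(h, U) = -11 - 2*h + 2*h² + 12*U (N(h, U) = -5 + (12*U + (-6 - 2*h + 2*h*h)) = -5 + (12*U + (-6 - 2*h + 2*h²)) = -5 + (-6 - 2*h + 2*h² + 12*U) = -11 - 2*h + 2*h² + 12*U)
(√(-80 - 71)*43)*N(13, -5) = (√(-80 - 71)*43)*(-11 - 2*13 + 2*13² + 12*(-5)) = (√(-151)*43)*(-11 - 26 + 2*169 - 60) = ((I*√151)*43)*(-11 - 26 + 338 - 60) = (43*I*√151)*241 = 10363*I*√151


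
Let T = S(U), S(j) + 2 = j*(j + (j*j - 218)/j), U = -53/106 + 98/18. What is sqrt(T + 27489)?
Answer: 19*sqrt(24518)/18 ≈ 165.28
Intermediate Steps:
U = 89/18 (U = -53*1/106 + 98*(1/18) = -1/2 + 49/9 = 89/18 ≈ 4.9444)
S(j) = -2 + j*(j + (-218 + j**2)/j) (S(j) = -2 + j*(j + (j*j - 218)/j) = -2 + j*(j + (j**2 - 218)/j) = -2 + j*(j + (-218 + j**2)/j))
T = -27719/162 (T = -220 + 2*(89/18)**2 = -220 + 2*(7921/324) = -220 + 7921/162 = -27719/162 ≈ -171.10)
sqrt(T + 27489) = sqrt(-27719/162 + 27489) = sqrt(4425499/162) = 19*sqrt(24518)/18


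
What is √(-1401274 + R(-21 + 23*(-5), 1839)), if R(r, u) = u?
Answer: I*√1399435 ≈ 1183.0*I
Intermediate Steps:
√(-1401274 + R(-21 + 23*(-5), 1839)) = √(-1401274 + 1839) = √(-1399435) = I*√1399435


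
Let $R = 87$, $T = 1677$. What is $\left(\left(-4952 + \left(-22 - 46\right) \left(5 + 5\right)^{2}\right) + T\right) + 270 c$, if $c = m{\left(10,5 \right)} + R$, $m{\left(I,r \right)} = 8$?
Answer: $15575$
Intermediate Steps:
$c = 95$ ($c = 8 + 87 = 95$)
$\left(\left(-4952 + \left(-22 - 46\right) \left(5 + 5\right)^{2}\right) + T\right) + 270 c = \left(\left(-4952 + \left(-22 - 46\right) \left(5 + 5\right)^{2}\right) + 1677\right) + 270 \cdot 95 = \left(\left(-4952 - 68 \cdot 10^{2}\right) + 1677\right) + 25650 = \left(\left(-4952 - 6800\right) + 1677\right) + 25650 = \left(-11752 + 1677\right) + 25650 = -10075 + 25650 = 15575$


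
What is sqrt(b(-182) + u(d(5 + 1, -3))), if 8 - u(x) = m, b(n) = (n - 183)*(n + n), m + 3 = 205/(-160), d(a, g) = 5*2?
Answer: sqrt(8503826)/8 ≈ 364.52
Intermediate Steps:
d(a, g) = 10
m = -137/32 (m = -3 + 205/(-160) = -3 + 205*(-1/160) = -3 - 41/32 = -137/32 ≈ -4.2813)
b(n) = 2*n*(-183 + n) (b(n) = (-183 + n)*(2*n) = 2*n*(-183 + n))
u(x) = 393/32 (u(x) = 8 - 1*(-137/32) = 8 + 137/32 = 393/32)
sqrt(b(-182) + u(d(5 + 1, -3))) = sqrt(2*(-182)*(-183 - 182) + 393/32) = sqrt(2*(-182)*(-365) + 393/32) = sqrt(132860 + 393/32) = sqrt(4251913/32) = sqrt(8503826)/8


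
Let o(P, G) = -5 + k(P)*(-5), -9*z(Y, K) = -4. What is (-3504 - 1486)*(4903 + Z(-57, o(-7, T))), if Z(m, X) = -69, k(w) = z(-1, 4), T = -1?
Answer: -24121660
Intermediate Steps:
z(Y, K) = 4/9 (z(Y, K) = -⅑*(-4) = 4/9)
k(w) = 4/9
o(P, G) = -65/9 (o(P, G) = -5 + (4/9)*(-5) = -5 - 20/9 = -65/9)
(-3504 - 1486)*(4903 + Z(-57, o(-7, T))) = (-3504 - 1486)*(4903 - 69) = -4990*4834 = -24121660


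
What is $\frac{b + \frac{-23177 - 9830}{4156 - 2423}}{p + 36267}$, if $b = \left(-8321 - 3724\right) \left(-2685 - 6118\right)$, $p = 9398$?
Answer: $\frac{183753656948}{79137445} \approx 2322.0$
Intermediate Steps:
$b = 106032135$ ($b = \left(-12045\right) \left(-8803\right) = 106032135$)
$\frac{b + \frac{-23177 - 9830}{4156 - 2423}}{p + 36267} = \frac{106032135 + \frac{-23177 - 9830}{4156 - 2423}}{9398 + 36267} = \frac{106032135 - \frac{33007}{1733}}{45665} = \left(106032135 - \frac{33007}{1733}\right) \frac{1}{45665} = \frac{183753656948}{1733} \cdot \frac{1}{45665} = \frac{183753656948}{79137445}$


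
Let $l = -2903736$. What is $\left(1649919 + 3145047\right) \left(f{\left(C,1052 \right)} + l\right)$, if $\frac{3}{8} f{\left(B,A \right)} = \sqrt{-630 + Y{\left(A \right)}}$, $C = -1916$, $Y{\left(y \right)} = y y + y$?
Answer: $-13923315392976 + 38359728 \sqrt{123014} \approx -1.391 \cdot 10^{13}$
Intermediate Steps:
$Y{\left(y \right)} = y + y^{2}$ ($Y{\left(y \right)} = y^{2} + y = y + y^{2}$)
$f{\left(B,A \right)} = \frac{8 \sqrt{-630 + A \left(1 + A\right)}}{3}$
$\left(1649919 + 3145047\right) \left(f{\left(C,1052 \right)} + l\right) = \left(1649919 + 3145047\right) \left(\frac{8 \sqrt{-630 + 1052 \left(1 + 1052\right)}}{3} - 2903736\right) = 4794966 \left(\frac{8 \sqrt{-630 + 1052 \cdot 1053}}{3} - 2903736\right) = 4794966 \left(\frac{8 \sqrt{-630 + 1107756}}{3} - 2903736\right) = 4794966 \left(\frac{8 \sqrt{1107126}}{3} - 2903736\right) = 4794966 \left(\frac{8 \cdot 3 \sqrt{123014}}{3} - 2903736\right) = 4794966 \left(8 \sqrt{123014} - 2903736\right) = 4794966 \left(-2903736 + 8 \sqrt{123014}\right) = -13923315392976 + 38359728 \sqrt{123014}$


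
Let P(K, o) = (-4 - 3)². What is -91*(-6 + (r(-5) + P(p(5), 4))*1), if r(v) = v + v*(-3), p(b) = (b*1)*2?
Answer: -4823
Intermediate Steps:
p(b) = 2*b (p(b) = b*2 = 2*b)
P(K, o) = 49 (P(K, o) = (-7)² = 49)
r(v) = -2*v (r(v) = v - 3*v = -2*v)
-91*(-6 + (r(-5) + P(p(5), 4))*1) = -91*(-6 + (-2*(-5) + 49)*1) = -91*(-6 + (10 + 49)*1) = -91*(-6 + 59*1) = -91*(-6 + 59) = -91*53 = -4823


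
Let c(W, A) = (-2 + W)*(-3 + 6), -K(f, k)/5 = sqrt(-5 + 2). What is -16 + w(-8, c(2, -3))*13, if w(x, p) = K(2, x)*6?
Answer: -16 - 390*I*sqrt(3) ≈ -16.0 - 675.5*I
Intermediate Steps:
K(f, k) = -5*I*sqrt(3) (K(f, k) = -5*sqrt(-5 + 2) = -5*I*sqrt(3))
c(W, A) = -6 + 3*W (c(W, A) = (-2 + W)*3 = -6 + 3*W)
w(x, p) = -30*I*sqrt(3) (w(x, p) = -5*I*sqrt(3)*6 = -30*I*sqrt(3))
-16 + w(-8, c(2, -3))*13 = -16 - 30*I*sqrt(3)*13 = -16 - 390*I*sqrt(3)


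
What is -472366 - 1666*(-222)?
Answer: -102514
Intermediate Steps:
-472366 - 1666*(-222) = -472366 - 1*(-369852) = -472366 + 369852 = -102514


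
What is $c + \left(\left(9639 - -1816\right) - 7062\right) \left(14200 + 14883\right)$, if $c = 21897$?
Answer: $127783516$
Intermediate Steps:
$c + \left(\left(9639 - -1816\right) - 7062\right) \left(14200 + 14883\right) = 21897 + \left(\left(9639 - -1816\right) - 7062\right) \left(14200 + 14883\right) = 21897 + \left(\left(9639 + 1816\right) - 7062\right) 29083 = 21897 + \left(11455 - 7062\right) 29083 = 21897 + 4393 \cdot 29083 = 21897 + 127761619 = 127783516$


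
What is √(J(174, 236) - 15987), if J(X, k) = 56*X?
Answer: I*√6243 ≈ 79.013*I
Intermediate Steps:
√(J(174, 236) - 15987) = √(56*174 - 15987) = √(9744 - 15987) = √(-6243) = I*√6243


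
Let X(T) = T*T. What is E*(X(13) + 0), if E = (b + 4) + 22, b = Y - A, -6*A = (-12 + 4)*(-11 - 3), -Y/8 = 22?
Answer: -66586/3 ≈ -22195.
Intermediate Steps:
Y = -176 (Y = -8*22 = -176)
A = -56/3 (A = -(-12 + 4)*(-11 - 3)/6 = -(-4)*(-14)/3 = -⅙*112 = -56/3 ≈ -18.667)
X(T) = T²
b = -472/3 (b = -176 - 1*(-56/3) = -176 + 56/3 = -472/3 ≈ -157.33)
E = -394/3 (E = (-472/3 + 4) + 22 = -460/3 + 22 = -394/3 ≈ -131.33)
E*(X(13) + 0) = -394*(13² + 0)/3 = -394*(169 + 0)/3 = -394/3*169 = -66586/3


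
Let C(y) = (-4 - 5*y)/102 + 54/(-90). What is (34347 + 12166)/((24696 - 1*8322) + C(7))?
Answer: 7907210/2783413 ≈ 2.8408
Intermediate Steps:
C(y) = -163/255 - 5*y/102 (C(y) = (-4 - 5*y)*(1/102) + 54*(-1/90) = (-2/51 - 5*y/102) - ⅗ = -163/255 - 5*y/102)
(34347 + 12166)/((24696 - 1*8322) + C(7)) = (34347 + 12166)/((24696 - 1*8322) + (-163/255 - 5/102*7)) = 46513/((24696 - 8322) + (-163/255 - 35/102)) = 46513/(16374 - 167/170) = 46513/(2783413/170) = 46513*(170/2783413) = 7907210/2783413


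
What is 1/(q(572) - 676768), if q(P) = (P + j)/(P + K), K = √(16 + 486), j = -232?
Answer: -13817983081/9351560547654393 + 85*√502/37406242190617572 ≈ -1.4776e-6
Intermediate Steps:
K = √502 ≈ 22.405
q(P) = (-232 + P)/(P + √502) (q(P) = (P - 232)/(P + √502) = (-232 + P)/(P + √502))
1/(q(572) - 676768) = 1/((-232 + 572)/(572 + √502) - 676768) = 1/(340/(572 + √502) - 676768) = 1/(-676768 + 340/(572 + √502))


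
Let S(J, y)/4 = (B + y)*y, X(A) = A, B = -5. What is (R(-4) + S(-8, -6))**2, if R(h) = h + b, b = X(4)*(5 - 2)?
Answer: 73984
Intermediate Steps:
b = 12 (b = 4*(5 - 2) = 4*3 = 12)
R(h) = 12 + h (R(h) = h + 12 = 12 + h)
S(J, y) = 4*y*(-5 + y) (S(J, y) = 4*((-5 + y)*y) = 4*(y*(-5 + y)) = 4*y*(-5 + y))
(R(-4) + S(-8, -6))**2 = ((12 - 4) + 4*(-6)*(-5 - 6))**2 = (8 + 4*(-6)*(-11))**2 = (8 + 264)**2 = 272**2 = 73984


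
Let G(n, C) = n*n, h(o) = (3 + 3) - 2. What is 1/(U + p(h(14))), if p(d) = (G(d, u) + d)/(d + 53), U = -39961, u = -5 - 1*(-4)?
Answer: -57/2277757 ≈ -2.5025e-5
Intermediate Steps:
u = -1 (u = -5 + 4 = -1)
h(o) = 4 (h(o) = 6 - 2 = 4)
G(n, C) = n²
p(d) = (d + d²)/(53 + d) (p(d) = (d² + d)/(d + 53) = (d + d²)/(53 + d))
1/(U + p(h(14))) = 1/(-39961 + 4*(1 + 4)/(53 + 4)) = 1/(-39961 + 4*5/57) = 1/(-39961 + 4*(1/57)*5) = 1/(-39961 + 20/57) = 1/(-2277757/57) = -57/2277757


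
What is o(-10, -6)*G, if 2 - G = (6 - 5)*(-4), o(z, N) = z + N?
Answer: -96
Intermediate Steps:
o(z, N) = N + z
G = 6 (G = 2 - (6 - 5)*(-4) = 2 - (-4) = 2 - 1*(-4) = 2 + 4 = 6)
o(-10, -6)*G = (-6 - 10)*6 = -16*6 = -96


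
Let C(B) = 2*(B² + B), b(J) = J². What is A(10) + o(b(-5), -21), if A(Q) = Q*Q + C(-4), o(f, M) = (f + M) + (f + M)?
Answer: 132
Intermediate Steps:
C(B) = 2*B + 2*B² (C(B) = 2*(B + B²) = 2*B + 2*B²)
o(f, M) = 2*M + 2*f (o(f, M) = (M + f) + (M + f) = 2*M + 2*f)
A(Q) = 24 + Q² (A(Q) = Q*Q + 2*(-4)*(1 - 4) = Q² + 2*(-4)*(-3) = Q² + 24 = 24 + Q²)
A(10) + o(b(-5), -21) = (24 + 10²) + (2*(-21) + 2*(-5)²) = (24 + 100) + (-42 + 2*25) = 124 + (-42 + 50) = 124 + 8 = 132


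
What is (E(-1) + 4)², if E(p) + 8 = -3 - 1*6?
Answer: 169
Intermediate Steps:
E(p) = -17 (E(p) = -8 + (-3 - 1*6) = -8 + (-3 - 6) = -8 - 9 = -17)
(E(-1) + 4)² = (-17 + 4)² = (-13)² = 169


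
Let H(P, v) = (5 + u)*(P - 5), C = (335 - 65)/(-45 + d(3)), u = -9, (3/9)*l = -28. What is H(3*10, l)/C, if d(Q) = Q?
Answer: 140/9 ≈ 15.556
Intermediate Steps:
l = -84 (l = 3*(-28) = -84)
C = -45/7 (C = (335 - 65)/(-45 + 3) = 270/(-42) = 270*(-1/42) = -45/7 ≈ -6.4286)
H(P, v) = 20 - 4*P (H(P, v) = (5 - 9)*(P - 5) = -4*(-5 + P) = 20 - 4*P)
H(3*10, l)/C = (20 - 12*10)/(-45/7) = (20 - 4*30)*(-7/45) = (20 - 120)*(-7/45) = -100*(-7/45) = 140/9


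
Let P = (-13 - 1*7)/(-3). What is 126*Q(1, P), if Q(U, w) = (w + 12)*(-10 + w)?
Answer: -7840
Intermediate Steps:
P = 20/3 (P = (-13 - 7)*(-⅓) = -20*(-⅓) = 20/3 ≈ 6.6667)
Q(U, w) = (-10 + w)*(12 + w) (Q(U, w) = (12 + w)*(-10 + w) = (-10 + w)*(12 + w))
126*Q(1, P) = 126*(-120 + (20/3)² + 2*(20/3)) = 126*(-120 + 400/9 + 40/3) = 126*(-560/9) = -7840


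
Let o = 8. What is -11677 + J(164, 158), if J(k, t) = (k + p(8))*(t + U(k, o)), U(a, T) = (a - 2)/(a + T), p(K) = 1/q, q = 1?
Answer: 1251163/86 ≈ 14548.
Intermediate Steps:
p(K) = 1 (p(K) = 1/1 = 1)
U(a, T) = (-2 + a)/(T + a)
J(k, t) = (1 + k)*(t + (-2 + k)/(8 + k)) (J(k, t) = (k + 1)*(t + (-2 + k)/(8 + k)) = (1 + k)*(t + (-2 + k)/(8 + k)))
-11677 + J(164, 158) = -11677 + (-2 + 164 + 164*(-2 + 164) + 158*(1 + 164)*(8 + 164))/(8 + 164) = -11677 + (-2 + 164 + 164*162 + 158*165*172)/172 = -11677 + (-2 + 164 + 26568 + 4484040)/172 = -11677 + (1/172)*4510770 = -11677 + 2255385/86 = 1251163/86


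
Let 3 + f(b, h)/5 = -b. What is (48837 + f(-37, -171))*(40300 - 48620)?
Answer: -407738240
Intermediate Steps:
f(b, h) = -15 - 5*b (f(b, h) = -15 + 5*(-b) = -15 - 5*b)
(48837 + f(-37, -171))*(40300 - 48620) = (48837 + (-15 - 5*(-37)))*(40300 - 48620) = (48837 + (-15 + 185))*(-8320) = (48837 + 170)*(-8320) = 49007*(-8320) = -407738240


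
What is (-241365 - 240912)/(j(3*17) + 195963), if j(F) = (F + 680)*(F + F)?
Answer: -160759/90175 ≈ -1.7827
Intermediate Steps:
j(F) = 2*F*(680 + F) (j(F) = (680 + F)*(2*F) = 2*F*(680 + F))
(-241365 - 240912)/(j(3*17) + 195963) = (-241365 - 240912)/(2*(3*17)*(680 + 3*17) + 195963) = -482277/(2*51*(680 + 51) + 195963) = -482277/(2*51*731 + 195963) = -482277/(74562 + 195963) = -482277/270525 = -482277*1/270525 = -160759/90175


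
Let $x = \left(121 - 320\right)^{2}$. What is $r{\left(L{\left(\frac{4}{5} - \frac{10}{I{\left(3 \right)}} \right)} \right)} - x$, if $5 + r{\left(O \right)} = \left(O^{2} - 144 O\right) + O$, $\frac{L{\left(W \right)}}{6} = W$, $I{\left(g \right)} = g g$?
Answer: $- \frac{8850506}{225} \approx -39336.0$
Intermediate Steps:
$I{\left(g \right)} = g^{2}$
$L{\left(W \right)} = 6 W$
$r{\left(O \right)} = -5 + O^{2} - 143 O$ ($r{\left(O \right)} = -5 + \left(\left(O^{2} - 144 O\right) + O\right) = -5 + \left(O^{2} - 143 O\right) = -5 + O^{2} - 143 O$)
$x = 39601$ ($x = \left(-199\right)^{2} = 39601$)
$r{\left(L{\left(\frac{4}{5} - \frac{10}{I{\left(3 \right)}} \right)} \right)} - x = \left(-5 + \left(6 \left(\frac{4}{5} - \frac{10}{3^{2}}\right)\right)^{2} - 143 \cdot 6 \left(\frac{4}{5} - \frac{10}{3^{2}}\right)\right) - 39601 = \left(-5 + \left(6 \left(4 \cdot \frac{1}{5} - \frac{10}{9}\right)\right)^{2} - 143 \cdot 6 \left(4 \cdot \frac{1}{5} - \frac{10}{9}\right)\right) - 39601 = \left(-5 + \left(6 \left(\frac{4}{5} - \frac{10}{9}\right)\right)^{2} - 143 \cdot 6 \left(\frac{4}{5} - \frac{10}{9}\right)\right) - 39601 = \left(-5 + \left(6 \left(- \frac{14}{45}\right)\right)^{2} - 143 \cdot 6 \left(- \frac{14}{45}\right)\right) - 39601 = \left(-5 + \left(- \frac{28}{15}\right)^{2} - - \frac{4004}{15}\right) - 39601 = \left(-5 + \frac{784}{225} + \frac{4004}{15}\right) - 39601 = \frac{59719}{225} - 39601 = - \frac{8850506}{225}$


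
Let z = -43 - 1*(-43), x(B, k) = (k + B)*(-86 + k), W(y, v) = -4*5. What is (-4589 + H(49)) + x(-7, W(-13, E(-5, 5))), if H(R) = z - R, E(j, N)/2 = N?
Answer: -1776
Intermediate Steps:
E(j, N) = 2*N
W(y, v) = -20
x(B, k) = (-86 + k)*(B + k) (x(B, k) = (B + k)*(-86 + k) = (-86 + k)*(B + k))
z = 0 (z = -43 + 43 = 0)
H(R) = -R (H(R) = 0 - R = -R)
(-4589 + H(49)) + x(-7, W(-13, E(-5, 5))) = (-4589 - 1*49) + ((-20)**2 - 86*(-7) - 86*(-20) - 7*(-20)) = (-4589 - 49) + (400 + 602 + 1720 + 140) = -4638 + 2862 = -1776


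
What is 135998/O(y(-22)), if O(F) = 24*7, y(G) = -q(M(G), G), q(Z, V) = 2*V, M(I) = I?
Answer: 67999/84 ≈ 809.51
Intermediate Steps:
y(G) = -2*G
O(F) = 168
135998/O(y(-22)) = 135998/168 = 135998*(1/168) = 67999/84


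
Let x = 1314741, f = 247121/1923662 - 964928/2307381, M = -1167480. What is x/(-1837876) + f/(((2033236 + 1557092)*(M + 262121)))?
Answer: -4742236868340351558990514261661/6629171317117955486933017610736 ≈ -0.71536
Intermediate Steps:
f = -1285993026235/4438621149222 (f = 247121*(1/1923662) - 964928*1/2307381 = 247121/1923662 - 964928/2307381 = -1285993026235/4438621149222 ≈ -0.28973)
x/(-1837876) + f/(((2033236 + 1557092)*(M + 262121))) = 1314741/(-1837876) - 1285993026235*1/((-1167480 + 262121)*(2033236 + 1557092))/4438621149222 = 1314741*(-1/1837876) - 1285993026235/(4438621149222*(3590328*(-905359))) = -1314741/1837876 - 1285993026235/4438621149222/(-3250535767752) = -1314741/1837876 - 1285993026235/4438621149222*(-1/3250535767752) = -1314741/1837876 + 1285993026235/14427896805046598327488944 = -4742236868340351558990514261661/6629171317117955486933017610736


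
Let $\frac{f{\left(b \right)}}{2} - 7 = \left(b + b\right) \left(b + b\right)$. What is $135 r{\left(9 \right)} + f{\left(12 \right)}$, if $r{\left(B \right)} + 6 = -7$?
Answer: $-589$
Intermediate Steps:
$r{\left(B \right)} = -13$ ($r{\left(B \right)} = -6 - 7 = -13$)
$f{\left(b \right)} = 14 + 8 b^{2}$ ($f{\left(b \right)} = 14 + 2 \left(b + b\right) \left(b + b\right) = 14 + 2 \cdot 2 b 2 b = 14 + 2 \cdot 4 b^{2} = 14 + 8 b^{2}$)
$135 r{\left(9 \right)} + f{\left(12 \right)} = 135 \left(-13\right) + \left(14 + 8 \cdot 12^{2}\right) = -1755 + \left(14 + 8 \cdot 144\right) = -1755 + \left(14 + 1152\right) = -1755 + 1166 = -589$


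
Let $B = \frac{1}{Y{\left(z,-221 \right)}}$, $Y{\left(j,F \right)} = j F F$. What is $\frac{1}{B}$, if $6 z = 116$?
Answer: $\frac{2832778}{3} \approx 9.4426 \cdot 10^{5}$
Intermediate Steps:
$z = \frac{58}{3}$ ($z = \frac{1}{6} \cdot 116 = \frac{58}{3} \approx 19.333$)
$Y{\left(j,F \right)} = j F^{2}$ ($Y{\left(j,F \right)} = F j F = j F^{2}$)
$B = \frac{3}{2832778}$ ($B = \frac{1}{\frac{58}{3} \left(-221\right)^{2}} = \frac{1}{\frac{58}{3} \cdot 48841} = \frac{1}{\frac{2832778}{3}} = \frac{3}{2832778} \approx 1.059 \cdot 10^{-6}$)
$\frac{1}{B} = \frac{1}{\frac{3}{2832778}} = \frac{2832778}{3}$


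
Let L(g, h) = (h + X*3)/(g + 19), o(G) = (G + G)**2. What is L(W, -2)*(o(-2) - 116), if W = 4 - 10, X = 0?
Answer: 200/13 ≈ 15.385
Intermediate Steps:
o(G) = 4*G**2 (o(G) = (2*G)**2 = 4*G**2)
W = -6
L(g, h) = h/(19 + g) (L(g, h) = (h + 0*3)/(g + 19) = (h + 0)/(19 + g) = h/(19 + g))
L(W, -2)*(o(-2) - 116) = (-2/(19 - 6))*(4*(-2)**2 - 116) = (-2/13)*(4*4 - 116) = (-2*1/13)*(16 - 116) = -2/13*(-100) = 200/13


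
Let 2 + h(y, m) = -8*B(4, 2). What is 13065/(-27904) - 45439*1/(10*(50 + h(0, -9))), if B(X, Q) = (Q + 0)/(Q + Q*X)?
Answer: -79624501/809216 ≈ -98.397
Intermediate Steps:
B(X, Q) = Q/(Q + Q*X)
h(y, m) = -18/5 (h(y, m) = -2 - 8/(1 + 4) = -2 - 8/5 = -18/5)
13065/(-27904) - 45439*1/(10*(50 + h(0, -9))) = 13065/(-27904) - 45439*1/(10*(50 - 18/5)) = 13065*(-1/27904) - 45439/(10*(232/5)) = -13065/27904 - 45439/464 = -79624501/809216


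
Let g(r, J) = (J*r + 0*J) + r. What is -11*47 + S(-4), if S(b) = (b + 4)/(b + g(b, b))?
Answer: -517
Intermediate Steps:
g(r, J) = r + J*r (g(r, J) = (J*r + 0) + r = J*r + r = r + J*r)
S(b) = (4 + b)/(b + b*(1 + b)) (S(b) = (b + 4)/(b + b*(1 + b)) = (4 + b)/(b + b*(1 + b)))
-11*47 + S(-4) = -11*47 + (4 - 4)/((-4)*(2 - 4)) = -517 - 1/4*0/(-2) = -517 - 1/4*(-1/2)*0 = -517 + 0 = -517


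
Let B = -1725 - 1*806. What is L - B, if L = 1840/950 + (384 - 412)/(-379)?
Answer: 91201051/36005 ≈ 2533.0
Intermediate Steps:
B = -2531 (B = -1725 - 806 = -2531)
L = 72396/36005 (L = 1840*(1/950) - 28*(-1/379) = 184/95 + 28/379 = 72396/36005 ≈ 2.0107)
L - B = 72396/36005 - 1*(-2531) = 72396/36005 + 2531 = 91201051/36005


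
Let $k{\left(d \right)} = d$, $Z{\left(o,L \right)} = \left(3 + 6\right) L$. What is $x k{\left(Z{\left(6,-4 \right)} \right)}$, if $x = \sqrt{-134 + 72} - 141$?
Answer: $5076 - 36 i \sqrt{62} \approx 5076.0 - 283.46 i$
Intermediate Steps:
$Z{\left(o,L \right)} = 9 L$
$x = -141 + i \sqrt{62}$ ($x = \sqrt{-62} - 141 = i \sqrt{62} - 141 = -141 + i \sqrt{62} \approx -141.0 + 7.874 i$)
$x k{\left(Z{\left(6,-4 \right)} \right)} = \left(-141 + i \sqrt{62}\right) 9 \left(-4\right) = \left(-141 + i \sqrt{62}\right) \left(-36\right) = 5076 - 36 i \sqrt{62}$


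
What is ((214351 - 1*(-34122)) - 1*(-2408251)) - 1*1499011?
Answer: 1157713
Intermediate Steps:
((214351 - 1*(-34122)) - 1*(-2408251)) - 1*1499011 = ((214351 + 34122) + 2408251) - 1499011 = (248473 + 2408251) - 1499011 = 2656724 - 1499011 = 1157713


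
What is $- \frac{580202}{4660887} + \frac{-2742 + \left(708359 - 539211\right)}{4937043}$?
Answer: $- \frac{33156867628}{365253960907} \approx -0.090778$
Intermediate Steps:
$- \frac{580202}{4660887} + \frac{-2742 + \left(708359 - 539211\right)}{4937043} = \left(-580202\right) \frac{1}{4660887} + \left(-2742 + \left(708359 - 539211\right)\right) \frac{1}{4937043} = - \frac{82886}{665841} + \left(-2742 + 169148\right) \frac{1}{4937043} = - \frac{82886}{665841} + 166406 \cdot \frac{1}{4937043} = - \frac{82886}{665841} + \frac{166406}{4937043} = - \frac{33156867628}{365253960907}$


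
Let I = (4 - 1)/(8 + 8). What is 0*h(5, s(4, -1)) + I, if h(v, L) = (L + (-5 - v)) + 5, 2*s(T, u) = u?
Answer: 3/16 ≈ 0.18750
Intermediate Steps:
s(T, u) = u/2
I = 3/16 ≈ 0.18750
h(v, L) = L - v (h(v, L) = (-5 + L - v) + 5 = L - v)
0*h(5, s(4, -1)) + I = 0*((1/2)*(-1) - 1*5) + 3/16 = 0*(-1/2 - 5) + 3/16 = 0*(-11/2) + 3/16 = 0 + 3/16 = 3/16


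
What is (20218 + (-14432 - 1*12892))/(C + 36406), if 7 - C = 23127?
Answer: -3553/6643 ≈ -0.53485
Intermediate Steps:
C = -23120 (C = 7 - 1*23127 = 7 - 23127 = -23120)
(20218 + (-14432 - 1*12892))/(C + 36406) = (20218 + (-14432 - 1*12892))/(-23120 + 36406) = (20218 + (-14432 - 12892))/13286 = (20218 - 27324)*(1/13286) = -7106*1/13286 = -3553/6643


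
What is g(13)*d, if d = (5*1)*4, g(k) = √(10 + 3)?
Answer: 20*√13 ≈ 72.111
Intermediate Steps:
g(k) = √13
d = 20 (d = 5*4 = 20)
g(13)*d = √13*20 = 20*√13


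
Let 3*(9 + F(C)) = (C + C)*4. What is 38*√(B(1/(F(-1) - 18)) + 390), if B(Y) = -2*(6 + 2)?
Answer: 38*√374 ≈ 734.88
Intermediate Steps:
F(C) = -9 + 8*C/3 (F(C) = -9 + ((C + C)*4)/3 = -9 + ((2*C)*4)/3 = -9 + (8*C)/3 = -9 + 8*C/3)
B(Y) = -16 (B(Y) = -2*8 = -16)
38*√(B(1/(F(-1) - 18)) + 390) = 38*√(-16 + 390) = 38*√374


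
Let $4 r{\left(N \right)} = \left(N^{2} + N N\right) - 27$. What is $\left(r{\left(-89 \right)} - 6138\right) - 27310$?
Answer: $- \frac{117977}{4} \approx -29494.0$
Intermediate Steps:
$r{\left(N \right)} = - \frac{27}{4} + \frac{N^{2}}{2}$ ($r{\left(N \right)} = \frac{\left(N^{2} + N N\right) - 27}{4} = \frac{\left(N^{2} + N^{2}\right) - 27}{4} = \frac{2 N^{2} - 27}{4} = \frac{-27 + 2 N^{2}}{4} = - \frac{27}{4} + \frac{N^{2}}{2}$)
$\left(r{\left(-89 \right)} - 6138\right) - 27310 = \left(\left(- \frac{27}{4} + \frac{\left(-89\right)^{2}}{2}\right) - 6138\right) - 27310 = \left(\left(- \frac{27}{4} + \frac{1}{2} \cdot 7921\right) - 6138\right) - 27310 = \left(\left(- \frac{27}{4} + \frac{7921}{2}\right) - 6138\right) - 27310 = \left(\frac{15815}{4} - 6138\right) - 27310 = - \frac{8737}{4} - 27310 = - \frac{117977}{4}$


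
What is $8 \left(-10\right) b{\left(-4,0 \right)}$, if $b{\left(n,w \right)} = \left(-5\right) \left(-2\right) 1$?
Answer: $-800$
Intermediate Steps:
$b{\left(n,w \right)} = 10$ ($b{\left(n,w \right)} = 10 \cdot 1 = 10$)
$8 \left(-10\right) b{\left(-4,0 \right)} = 8 \left(-10\right) 10 = \left(-80\right) 10 = -800$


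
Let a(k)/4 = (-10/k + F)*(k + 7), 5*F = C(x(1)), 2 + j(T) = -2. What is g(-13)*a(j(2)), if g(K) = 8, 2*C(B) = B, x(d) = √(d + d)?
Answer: 240 + 48*√2/5 ≈ 253.58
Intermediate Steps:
x(d) = √2*√d (x(d) = √(2*d) = √2*√d)
j(T) = -4 (j(T) = -2 - 2 = -4)
C(B) = B/2
F = √2/10 (F = ((√2*√1)/2)/5 = ((√2*1)/2)/5 = (√2/2)/5 = √2/10 ≈ 0.14142)
a(k) = 4*(7 + k)*(-10/k + √2/10) (a(k) = 4*((-10/k + √2/10)*(k + 7)) = 4*((-10/k + √2/10)*(7 + k)) = 4*((7 + k)*(-10/k + √2/10)) = 4*(7 + k)*(-10/k + √2/10))
g(-13)*a(j(2)) = 8*((⅖)*(-700 - 4*(-100 + 7*√2 - 4*√2))/(-4)) = 8*((⅖)*(-¼)*(-700 - 4*(-100 + 3*√2))) = 8*((⅖)*(-¼)*(-700 + (400 - 12*√2))) = 8*((⅖)*(-¼)*(-300 - 12*√2)) = 8*(30 + 6*√2/5) = 240 + 48*√2/5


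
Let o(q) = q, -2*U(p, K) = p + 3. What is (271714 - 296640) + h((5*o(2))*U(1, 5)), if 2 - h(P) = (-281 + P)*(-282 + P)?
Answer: -115826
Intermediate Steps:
U(p, K) = -3/2 - p/2 (U(p, K) = -(p + 3)/2 = -(3 + p)/2 = -3/2 - p/2)
h(P) = 2 - (-282 + P)*(-281 + P) (h(P) = 2 - (-281 + P)*(-282 + P) = 2 - (-282 + P)*(-281 + P))
(271714 - 296640) + h((5*o(2))*U(1, 5)) = (271714 - 296640) + (-79240 - ((5*2)*(-3/2 - 1/2*1))**2 + 563*((5*2)*(-3/2 - 1/2*1))) = -24926 + (-79240 - (10*(-3/2 - 1/2))**2 + 563*(10*(-3/2 - 1/2))) = -24926 + (-79240 - (10*(-2))**2 + 563*(10*(-2))) = -24926 + (-79240 - 1*(-20)**2 + 563*(-20)) = -24926 + (-79240 - 1*400 - 11260) = -24926 + (-79240 - 400 - 11260) = -24926 - 90900 = -115826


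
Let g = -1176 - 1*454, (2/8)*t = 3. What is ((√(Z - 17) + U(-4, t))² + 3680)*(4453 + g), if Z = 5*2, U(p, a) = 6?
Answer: 10470507 + 33876*I*√7 ≈ 1.0471e+7 + 89628.0*I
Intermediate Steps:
t = 12 (t = 4*3 = 12)
g = -1630 (g = -1176 - 454 = -1630)
Z = 10
((√(Z - 17) + U(-4, t))² + 3680)*(4453 + g) = ((√(10 - 17) + 6)² + 3680)*(4453 - 1630) = ((√(-7) + 6)² + 3680)*2823 = ((I*√7 + 6)² + 3680)*2823 = ((6 + I*√7)² + 3680)*2823 = (3680 + (6 + I*√7)²)*2823 = 10388640 + 2823*(6 + I*√7)²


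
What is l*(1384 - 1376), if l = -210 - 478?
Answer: -5504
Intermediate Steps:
l = -688
l*(1384 - 1376) = -688*(1384 - 1376) = -688*8 = -5504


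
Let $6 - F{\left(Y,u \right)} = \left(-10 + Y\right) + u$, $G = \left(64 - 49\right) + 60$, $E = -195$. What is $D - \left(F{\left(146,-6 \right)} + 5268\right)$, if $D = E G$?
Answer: $-19769$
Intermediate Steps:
$G = 75$ ($G = 15 + 60 = 75$)
$F{\left(Y,u \right)} = 16 - Y - u$ ($F{\left(Y,u \right)} = 6 - \left(\left(-10 + Y\right) + u\right) = 6 - \left(-10 + Y + u\right) = 16 - Y - u$)
$D = -14625$ ($D = \left(-195\right) 75 = -14625$)
$D - \left(F{\left(146,-6 \right)} + 5268\right) = -14625 - \left(\left(16 - 146 - -6\right) + 5268\right) = -14625 - \left(\left(16 - 146 + 6\right) + 5268\right) = -14625 - \left(-124 + 5268\right) = -14625 - 5144 = -19769$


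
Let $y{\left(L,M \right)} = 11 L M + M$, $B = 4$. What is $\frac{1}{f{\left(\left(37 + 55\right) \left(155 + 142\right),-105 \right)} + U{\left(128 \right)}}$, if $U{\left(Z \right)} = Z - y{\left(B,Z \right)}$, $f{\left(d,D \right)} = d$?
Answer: $\frac{1}{21692} \approx 4.61 \cdot 10^{-5}$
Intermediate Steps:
$y{\left(L,M \right)} = M + 11 L M$ ($y{\left(L,M \right)} = 11 L M + M = M + 11 L M$)
$U{\left(Z \right)} = - 44 Z$ ($U{\left(Z \right)} = Z - Z \left(1 + 11 \cdot 4\right) = Z - Z \left(1 + 44\right) = Z - Z 45 = Z - 45 Z = - 44 Z$)
$\frac{1}{f{\left(\left(37 + 55\right) \left(155 + 142\right),-105 \right)} + U{\left(128 \right)}} = \frac{1}{\left(37 + 55\right) \left(155 + 142\right) - 5632} = \frac{1}{92 \cdot 297 - 5632} = \frac{1}{27324 - 5632} = \frac{1}{21692}$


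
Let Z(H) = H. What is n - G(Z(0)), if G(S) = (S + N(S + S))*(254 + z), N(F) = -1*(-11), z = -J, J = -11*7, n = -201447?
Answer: -205088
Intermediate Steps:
J = -77
z = 77 (z = -1*(-77) = 77)
N(F) = 11
G(S) = 3641 + 331*S (G(S) = (S + 11)*(254 + 77) = (11 + S)*331 = 3641 + 331*S)
n - G(Z(0)) = -201447 - (3641 + 331*0) = -201447 - (3641 + 0) = -201447 - 1*3641 = -201447 - 3641 = -205088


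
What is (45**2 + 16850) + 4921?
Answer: 23796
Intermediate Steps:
(45**2 + 16850) + 4921 = (2025 + 16850) + 4921 = 18875 + 4921 = 23796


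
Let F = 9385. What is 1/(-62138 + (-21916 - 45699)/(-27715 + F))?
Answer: -3666/227784385 ≈ -1.6094e-5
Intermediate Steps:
1/(-62138 + (-21916 - 45699)/(-27715 + F)) = 1/(-62138 + (-21916 - 45699)/(-27715 + 9385)) = 1/(-62138 - 67615/(-18330)) = 1/(-62138 - 67615*(-1/18330)) = 1/(-62138 + 13523/3666) = 1/(-227784385/3666) = -3666/227784385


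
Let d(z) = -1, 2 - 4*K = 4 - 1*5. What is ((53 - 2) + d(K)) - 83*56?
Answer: -4598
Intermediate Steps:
K = 3/4 (K = 1/2 - (4 - 1*5)/4 = 1/2 - (4 - 5)/4 = 1/2 - 1/4*(-1) = 1/2 + 1/4 = 3/4 ≈ 0.75000)
((53 - 2) + d(K)) - 83*56 = ((53 - 2) - 1) - 83*56 = (51 - 1) - 4648 = 50 - 4648 = -4598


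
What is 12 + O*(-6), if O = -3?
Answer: 30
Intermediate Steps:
12 + O*(-6) = 12 - 3*(-6) = 12 + 18 = 30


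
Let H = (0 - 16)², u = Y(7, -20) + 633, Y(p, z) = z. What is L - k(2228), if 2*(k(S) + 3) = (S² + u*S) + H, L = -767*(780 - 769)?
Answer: -3173436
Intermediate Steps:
u = 613 (u = -20 + 633 = 613)
H = 256 (H = (-16)² = 256)
L = -8437 (L = -767*11 = -8437)
k(S) = 125 + S²/2 + 613*S/2 (k(S) = -3 + ((S² + 613*S) + 256)/2 = -3 + (256 + S² + 613*S)/2 = -3 + (128 + S²/2 + 613*S/2) = 125 + S²/2 + 613*S/2)
L - k(2228) = -8437 - (125 + (½)*2228² + (613/2)*2228) = -8437 - (125 + (½)*4963984 + 682882) = -8437 - (125 + 2481992 + 682882) = -8437 - 1*3164999 = -8437 - 3164999 = -3173436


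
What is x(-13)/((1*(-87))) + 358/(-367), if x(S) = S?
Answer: -26375/31929 ≈ -0.82605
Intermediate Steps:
x(-13)/((1*(-87))) + 358/(-367) = -13/(1*(-87)) + 358/(-367) = -13/(-87) + 358*(-1/367) = -13*(-1/87) - 358/367 = 13/87 - 358/367 = -26375/31929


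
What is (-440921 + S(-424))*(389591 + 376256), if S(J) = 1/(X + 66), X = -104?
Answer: -12831765719153/38 ≈ -3.3768e+11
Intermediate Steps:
S(J) = -1/38 (S(J) = 1/(-104 + 66) = 1/(-38) = -1/38)
(-440921 + S(-424))*(389591 + 376256) = (-440921 - 1/38)*(389591 + 376256) = -16754999/38*765847 = -12831765719153/38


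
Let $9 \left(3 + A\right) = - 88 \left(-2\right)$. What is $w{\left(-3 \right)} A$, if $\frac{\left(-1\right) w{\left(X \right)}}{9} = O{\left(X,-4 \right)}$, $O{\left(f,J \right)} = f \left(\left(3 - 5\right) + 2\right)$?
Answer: $0$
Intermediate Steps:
$O{\left(f,J \right)} = 0$ ($O{\left(f,J \right)} = f \left(\left(3 - 5\right) + 2\right) = f \left(-2 + 2\right) = f 0 = 0$)
$w{\left(X \right)} = 0$ ($w{\left(X \right)} = \left(-9\right) 0 = 0$)
$A = \frac{149}{9}$ ($A = -3 + \frac{\left(-1\right) 88 \left(-2\right)}{9} = -3 + \frac{\left(-1\right) \left(-176\right)}{9} = -3 + \frac{1}{9} \cdot 176 = -3 + \frac{176}{9} = \frac{149}{9} \approx 16.556$)
$w{\left(-3 \right)} A = 0 \cdot \frac{149}{9} = 0$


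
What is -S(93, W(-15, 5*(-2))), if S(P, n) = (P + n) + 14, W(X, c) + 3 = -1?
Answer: -103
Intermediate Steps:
W(X, c) = -4 (W(X, c) = -3 - 1 = -4)
S(P, n) = 14 + P + n
-S(93, W(-15, 5*(-2))) = -(14 + 93 - 4) = -1*103 = -103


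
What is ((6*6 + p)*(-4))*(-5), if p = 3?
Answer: 780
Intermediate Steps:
((6*6 + p)*(-4))*(-5) = ((6*6 + 3)*(-4))*(-5) = ((36 + 3)*(-4))*(-5) = (39*(-4))*(-5) = -156*(-5) = 780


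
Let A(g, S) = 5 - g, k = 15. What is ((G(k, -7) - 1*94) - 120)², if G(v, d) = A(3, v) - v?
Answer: 51529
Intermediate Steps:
G(v, d) = 2 - v (G(v, d) = (5 - 1*3) - v = (5 - 3) - v = 2 - v)
((G(k, -7) - 1*94) - 120)² = (((2 - 1*15) - 1*94) - 120)² = (((2 - 15) - 94) - 120)² = ((-13 - 94) - 120)² = (-107 - 120)² = (-227)² = 51529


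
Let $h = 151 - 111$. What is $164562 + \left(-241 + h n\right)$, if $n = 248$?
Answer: $174241$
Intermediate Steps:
$h = 40$ ($h = 151 - 111 = 40$)
$164562 + \left(-241 + h n\right) = 164562 + \left(-241 + 40 \cdot 248\right) = 164562 + \left(-241 + 9920\right) = 164562 + 9679 = 174241$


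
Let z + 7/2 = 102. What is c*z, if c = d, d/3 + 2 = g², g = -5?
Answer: 13593/2 ≈ 6796.5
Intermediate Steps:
d = 69 (d = -6 + 3*(-5)² = -6 + 3*25 = -6 + 75 = 69)
z = 197/2 (z = -7/2 + 102 = 197/2 ≈ 98.500)
c = 69
c*z = 69*(197/2) = 13593/2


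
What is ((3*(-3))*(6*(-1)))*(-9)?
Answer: -486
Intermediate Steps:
((3*(-3))*(6*(-1)))*(-9) = -9*(-6)*(-9) = 54*(-9) = -486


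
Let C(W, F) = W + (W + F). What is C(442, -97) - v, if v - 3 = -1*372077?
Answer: 372861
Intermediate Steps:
C(W, F) = F + 2*W (C(W, F) = W + (F + W) = F + 2*W)
v = -372074 (v = 3 - 1*372077 = 3 - 372077 = -372074)
C(442, -97) - v = (-97 + 2*442) - 1*(-372074) = (-97 + 884) + 372074 = 787 + 372074 = 372861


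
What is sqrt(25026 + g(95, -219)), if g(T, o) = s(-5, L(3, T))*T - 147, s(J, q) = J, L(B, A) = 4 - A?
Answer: 2*sqrt(6101) ≈ 156.22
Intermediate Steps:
g(T, o) = -147 - 5*T (g(T, o) = -5*T - 147 = -147 - 5*T)
sqrt(25026 + g(95, -219)) = sqrt(25026 + (-147 - 5*95)) = sqrt(25026 + (-147 - 475)) = sqrt(25026 - 622) = sqrt(24404) = 2*sqrt(6101)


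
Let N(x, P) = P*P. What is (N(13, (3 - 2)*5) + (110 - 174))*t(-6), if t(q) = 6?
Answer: -234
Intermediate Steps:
N(x, P) = P²
(N(13, (3 - 2)*5) + (110 - 174))*t(-6) = (((3 - 2)*5)² + (110 - 174))*6 = ((1*5)² - 64)*6 = (5² - 64)*6 = (25 - 64)*6 = -39*6 = -234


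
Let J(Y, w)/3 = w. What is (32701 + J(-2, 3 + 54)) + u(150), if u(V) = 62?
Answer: 32934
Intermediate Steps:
J(Y, w) = 3*w
(32701 + J(-2, 3 + 54)) + u(150) = (32701 + 3*(3 + 54)) + 62 = (32701 + 3*57) + 62 = (32701 + 171) + 62 = 32872 + 62 = 32934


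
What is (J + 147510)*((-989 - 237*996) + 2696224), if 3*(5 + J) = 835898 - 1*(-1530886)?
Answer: 2302860114239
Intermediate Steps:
J = 788923 (J = -5 + (835898 - 1*(-1530886))/3 = -5 + (835898 + 1530886)/3 = -5 + (⅓)*2366784 = -5 + 788928 = 788923)
(J + 147510)*((-989 - 237*996) + 2696224) = (788923 + 147510)*((-989 - 237*996) + 2696224) = 936433*((-989 - 236052) + 2696224) = 936433*(-237041 + 2696224) = 936433*2459183 = 2302860114239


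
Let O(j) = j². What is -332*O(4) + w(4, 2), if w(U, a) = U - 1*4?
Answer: -5312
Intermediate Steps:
w(U, a) = -4 + U (w(U, a) = U - 4 = -4 + U)
-332*O(4) + w(4, 2) = -332*4² + (-4 + 4) = -332*16 + 0 = -5312 + 0 = -5312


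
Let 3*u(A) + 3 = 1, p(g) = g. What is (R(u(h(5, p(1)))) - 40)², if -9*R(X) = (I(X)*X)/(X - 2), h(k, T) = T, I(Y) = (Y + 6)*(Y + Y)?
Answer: 10394176/6561 ≈ 1584.2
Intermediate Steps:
I(Y) = 2*Y*(6 + Y) (I(Y) = (6 + Y)*(2*Y) = 2*Y*(6 + Y))
u(A) = -⅔ (u(A) = -1 + (⅓)*1 = -1 + ⅓ = -⅔)
R(X) = -2*X²*(6 + X)/(9*(-2 + X)) (R(X) = -(2*X*(6 + X))*X/(9*(X - 2)) = -2*X²*(6 + X)/(9*(-2 + X)))
(R(u(h(5, p(1)))) - 40)² = (2*(-⅔)²*(-6 - 1*(-⅔))/(9*(-2 - ⅔)) - 40)² = ((2/9)*(4/9)*(-6 + ⅔)/(-8/3) - 40)² = ((2/9)*(4/9)*(-3/8)*(-16/3) - 40)² = (16/81 - 40)² = (-3224/81)² = 10394176/6561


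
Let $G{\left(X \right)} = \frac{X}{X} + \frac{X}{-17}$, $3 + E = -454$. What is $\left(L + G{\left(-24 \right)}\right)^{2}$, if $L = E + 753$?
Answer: $\frac{25735329}{289} \approx 89050.0$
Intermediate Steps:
$E = -457$ ($E = -3 - 454 = -457$)
$L = 296$ ($L = -457 + 753 = 296$)
$G{\left(X \right)} = 1 - \frac{X}{17}$ ($G{\left(X \right)} = 1 + X \left(- \frac{1}{17}\right) = 1 - \frac{X}{17}$)
$\left(L + G{\left(-24 \right)}\right)^{2} = \left(296 + \left(1 - - \frac{24}{17}\right)\right)^{2} = \left(296 + \left(1 + \frac{24}{17}\right)\right)^{2} = \left(296 + \frac{41}{17}\right)^{2} = \left(\frac{5073}{17}\right)^{2} = \frac{25735329}{289}$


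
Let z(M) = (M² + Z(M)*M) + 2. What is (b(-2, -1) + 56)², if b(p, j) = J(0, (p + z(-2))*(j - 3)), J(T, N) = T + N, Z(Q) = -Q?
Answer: 3136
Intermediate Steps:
z(M) = 2 (z(M) = (M² + (-M)*M) + 2 = (M² - M²) + 2 = 0 + 2 = 2)
J(T, N) = N + T
b(p, j) = (-3 + j)*(2 + p) (b(p, j) = (p + 2)*(j - 3) + 0 = (2 + p)*(-3 + j) + 0 = (-3 + j)*(2 + p) + 0 = (-3 + j)*(2 + p))
(b(-2, -1) + 56)² = ((-6 - 3*(-2) + 2*(-1) - 1*(-2)) + 56)² = ((-6 + 6 - 2 + 2) + 56)² = (0 + 56)² = 56² = 3136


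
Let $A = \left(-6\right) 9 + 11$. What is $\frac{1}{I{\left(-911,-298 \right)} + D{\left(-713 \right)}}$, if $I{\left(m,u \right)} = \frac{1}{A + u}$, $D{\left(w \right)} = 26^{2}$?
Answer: $\frac{341}{230515} \approx 0.0014793$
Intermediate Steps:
$D{\left(w \right)} = 676$
$A = -43$ ($A = -54 + 11 = -43$)
$I{\left(m,u \right)} = \frac{1}{-43 + u}$
$\frac{1}{I{\left(-911,-298 \right)} + D{\left(-713 \right)}} = \frac{1}{\frac{1}{-43 - 298} + 676} = \frac{1}{\frac{1}{-341} + 676} = \frac{1}{- \frac{1}{341} + 676} = \frac{1}{\frac{230515}{341}} = \frac{341}{230515}$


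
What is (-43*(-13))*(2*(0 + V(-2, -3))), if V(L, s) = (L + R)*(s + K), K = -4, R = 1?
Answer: 7826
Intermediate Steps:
V(L, s) = (1 + L)*(-4 + s) (V(L, s) = (L + 1)*(s - 4) = (1 + L)*(-4 + s))
(-43*(-13))*(2*(0 + V(-2, -3))) = (-43*(-13))*(2*(0 + (-4 - 3 - 4*(-2) - 2*(-3)))) = 559*(2*(0 + (-4 - 3 + 8 + 6))) = 559*(2*(0 + 7)) = 559*(2*7) = 559*14 = 7826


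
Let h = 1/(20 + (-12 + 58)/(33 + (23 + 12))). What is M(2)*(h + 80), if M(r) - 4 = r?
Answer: 337644/703 ≈ 480.29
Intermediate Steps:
M(r) = 4 + r
h = 34/703 (h = 1/(20 + 46/(33 + 35)) = 1/(20 + 46/68) = 1/(20 + 46*(1/68)) = 1/(20 + 23/34) = 1/(703/34) = 34/703 ≈ 0.048364)
M(2)*(h + 80) = (4 + 2)*(34/703 + 80) = 6*(56274/703) = 337644/703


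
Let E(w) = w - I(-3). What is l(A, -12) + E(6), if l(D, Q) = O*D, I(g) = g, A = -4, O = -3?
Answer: 21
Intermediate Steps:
E(w) = 3 + w (E(w) = w - 1*(-3) = w + 3 = 3 + w)
l(D, Q) = -3*D
l(A, -12) + E(6) = -3*(-4) + (3 + 6) = 12 + 9 = 21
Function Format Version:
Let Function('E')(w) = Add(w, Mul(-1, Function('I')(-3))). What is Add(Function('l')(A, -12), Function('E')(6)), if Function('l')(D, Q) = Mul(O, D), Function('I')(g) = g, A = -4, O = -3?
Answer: 21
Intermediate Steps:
Function('E')(w) = Add(3, w) (Function('E')(w) = Add(w, Mul(-1, -3)) = Add(w, 3) = Add(3, w))
Function('l')(D, Q) = Mul(-3, D)
Add(Function('l')(A, -12), Function('E')(6)) = Add(Mul(-3, -4), Add(3, 6)) = Add(12, 9) = 21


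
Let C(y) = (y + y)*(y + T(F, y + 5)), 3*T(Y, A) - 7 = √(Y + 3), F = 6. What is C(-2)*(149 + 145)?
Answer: -1568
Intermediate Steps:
T(Y, A) = 7/3 + √(3 + Y)/3 (T(Y, A) = 7/3 + √(Y + 3)/3 = 7/3 + √(3 + Y)/3)
C(y) = 2*y*(10/3 + y) (C(y) = (y + y)*(y + (7/3 + √(3 + 6)/3)) = (2*y)*(y + (7/3 + √9/3)) = (2*y)*(y + (7/3 + (⅓)*3)) = (2*y)*(y + (7/3 + 1)) = (2*y)*(y + 10/3) = (2*y)*(10/3 + y) = 2*y*(10/3 + y))
C(-2)*(149 + 145) = ((⅔)*(-2)*(10 + 3*(-2)))*(149 + 145) = ((⅔)*(-2)*(10 - 6))*294 = ((⅔)*(-2)*4)*294 = -16/3*294 = -1568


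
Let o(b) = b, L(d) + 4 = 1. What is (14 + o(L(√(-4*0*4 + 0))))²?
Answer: 121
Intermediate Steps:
L(d) = -3 (L(d) = -4 + 1 = -3)
(14 + o(L(√(-4*0*4 + 0))))² = (14 - 3)² = 11² = 121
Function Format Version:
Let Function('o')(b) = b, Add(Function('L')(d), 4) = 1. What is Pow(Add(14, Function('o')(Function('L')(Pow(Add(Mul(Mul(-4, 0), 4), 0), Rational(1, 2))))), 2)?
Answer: 121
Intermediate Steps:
Function('L')(d) = -3 (Function('L')(d) = Add(-4, 1) = -3)
Pow(Add(14, Function('o')(Function('L')(Pow(Add(Mul(Mul(-4, 0), 4), 0), Rational(1, 2))))), 2) = Pow(Add(14, -3), 2) = Pow(11, 2) = 121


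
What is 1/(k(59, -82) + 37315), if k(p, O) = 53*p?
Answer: 1/40442 ≈ 2.4727e-5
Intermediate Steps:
1/(k(59, -82) + 37315) = 1/(53*59 + 37315) = 1/(3127 + 37315) = 1/40442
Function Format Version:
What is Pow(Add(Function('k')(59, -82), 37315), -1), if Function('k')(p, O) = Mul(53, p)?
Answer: Rational(1, 40442) ≈ 2.4727e-5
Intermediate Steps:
Pow(Add(Function('k')(59, -82), 37315), -1) = Pow(Add(Mul(53, 59), 37315), -1) = Pow(Add(3127, 37315), -1) = Pow(40442, -1) = Rational(1, 40442)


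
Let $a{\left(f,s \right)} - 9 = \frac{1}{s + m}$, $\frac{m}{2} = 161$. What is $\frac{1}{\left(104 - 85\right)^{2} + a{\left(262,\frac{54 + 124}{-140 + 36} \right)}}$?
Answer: $\frac{16655}{6162402} \approx 0.0027027$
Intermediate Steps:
$m = 322$ ($m = 2 \cdot 161 = 322$)
$a{\left(f,s \right)} = 9 + \frac{1}{322 + s}$ ($a{\left(f,s \right)} = 9 + \frac{1}{s + 322} = 9 + \frac{1}{322 + s}$)
$\frac{1}{\left(104 - 85\right)^{2} + a{\left(262,\frac{54 + 124}{-140 + 36} \right)}} = \frac{1}{\left(104 - 85\right)^{2} + \frac{2899 + 9 \frac{54 + 124}{-140 + 36}}{322 + \frac{54 + 124}{-140 + 36}}} = \frac{1}{19^{2} + \frac{2899 + 9 \frac{178}{-104}}{322 + \frac{178}{-104}}} = \frac{1}{361 + \frac{2899 + 9 \cdot 178 \left(- \frac{1}{104}\right)}{322 + 178 \left(- \frac{1}{104}\right)}} = \frac{1}{361 + \frac{2899 + 9 \left(- \frac{89}{52}\right)}{322 - \frac{89}{52}}} = \frac{1}{361 + \frac{2899 - \frac{801}{52}}{\frac{16655}{52}}} = \frac{1}{361 + \frac{52}{16655} \cdot \frac{149947}{52}} = \frac{1}{361 + \frac{149947}{16655}} = \frac{1}{\frac{6162402}{16655}} = \frac{16655}{6162402}$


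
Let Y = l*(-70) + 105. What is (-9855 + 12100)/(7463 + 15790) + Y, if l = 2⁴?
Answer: -23599550/23253 ≈ -1014.9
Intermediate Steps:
l = 16
Y = -1015 (Y = 16*(-70) + 105 = -1120 + 105 = -1015)
(-9855 + 12100)/(7463 + 15790) + Y = (-9855 + 12100)/(7463 + 15790) - 1015 = 2245/23253 - 1015 = -23599550/23253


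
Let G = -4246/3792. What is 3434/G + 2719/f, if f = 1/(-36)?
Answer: -214318596/2123 ≈ -1.0095e+5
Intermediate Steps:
G = -2123/1896 (G = -4246*1/3792 = -2123/1896 ≈ -1.1197)
f = -1/36 ≈ -0.027778
3434/G + 2719/f = 3434/(-2123/1896) + 2719/(-1/36) = 3434*(-1896/2123) + 2719*(-36) = -6510864/2123 - 97884 = -214318596/2123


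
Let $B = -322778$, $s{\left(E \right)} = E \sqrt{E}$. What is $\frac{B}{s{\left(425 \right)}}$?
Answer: $- \frac{322778 \sqrt{17}}{36125} \approx -36.84$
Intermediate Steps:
$s{\left(E \right)} = E^{\frac{3}{2}}$
$\frac{B}{s{\left(425 \right)}} = - \frac{322778}{425^{\frac{3}{2}}} = - \frac{322778}{2125 \sqrt{17}} = - 322778 \frac{\sqrt{17}}{36125} = - \frac{322778 \sqrt{17}}{36125}$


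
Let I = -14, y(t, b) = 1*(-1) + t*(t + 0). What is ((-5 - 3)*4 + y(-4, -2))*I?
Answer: 238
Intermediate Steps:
y(t, b) = -1 + t² (y(t, b) = -1 + t*t = -1 + t²)
((-5 - 3)*4 + y(-4, -2))*I = ((-5 - 3)*4 + (-1 + (-4)²))*(-14) = (-8*4 + (-1 + 16))*(-14) = (-32 + 15)*(-14) = -17*(-14) = 238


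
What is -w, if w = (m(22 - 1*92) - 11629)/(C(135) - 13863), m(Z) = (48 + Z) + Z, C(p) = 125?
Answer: -11721/13738 ≈ -0.85318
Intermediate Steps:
m(Z) = 48 + 2*Z
w = 11721/13738 (w = ((48 + 2*(22 - 1*92)) - 11629)/(125 - 13863) = ((48 + 2*(22 - 92)) - 11629)/(-13738) = ((48 + 2*(-70)) - 11629)*(-1/13738) = ((48 - 140) - 11629)*(-1/13738) = (-92 - 11629)*(-1/13738) = -11721*(-1/13738) = 11721/13738 ≈ 0.85318)
-w = -1*11721/13738 = -11721/13738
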